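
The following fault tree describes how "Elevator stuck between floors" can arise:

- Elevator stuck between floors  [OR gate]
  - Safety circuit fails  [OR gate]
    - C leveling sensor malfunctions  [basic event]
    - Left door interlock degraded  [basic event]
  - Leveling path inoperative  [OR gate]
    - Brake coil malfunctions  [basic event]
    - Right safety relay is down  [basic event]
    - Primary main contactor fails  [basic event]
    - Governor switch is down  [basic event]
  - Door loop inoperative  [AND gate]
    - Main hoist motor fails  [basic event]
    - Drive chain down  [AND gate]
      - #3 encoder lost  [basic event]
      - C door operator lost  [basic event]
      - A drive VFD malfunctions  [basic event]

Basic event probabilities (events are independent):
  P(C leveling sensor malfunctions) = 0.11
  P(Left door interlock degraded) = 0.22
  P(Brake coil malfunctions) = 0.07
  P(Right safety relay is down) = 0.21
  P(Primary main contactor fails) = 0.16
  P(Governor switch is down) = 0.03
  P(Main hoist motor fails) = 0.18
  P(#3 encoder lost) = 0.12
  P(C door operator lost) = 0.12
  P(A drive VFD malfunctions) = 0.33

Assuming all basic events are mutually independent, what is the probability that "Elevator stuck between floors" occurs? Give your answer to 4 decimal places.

P(Safety circuit fails) [OR] = 1 − (1−0.11) × (1−0.22) = 0.305800
P(Leveling path inoperative) [OR] = 1 − (1−0.07) × (1−0.21) × (1−0.16) × (1−0.03) = 0.401366
P(Drive chain down) [AND] = 0.12 × 0.12 × 0.33 = 0.004752
P(Door loop inoperative) [AND] = 0.18 × 0.004752 = 0.000855
P(Elevator stuck between floors) [OR] = 1 − (1−0.305800) × (1−0.401366) × (1−0.000855) = 0.584784
Rounded to 4 decimal places: P(Elevator stuck between floors) ≈ 0.5848.

0.5848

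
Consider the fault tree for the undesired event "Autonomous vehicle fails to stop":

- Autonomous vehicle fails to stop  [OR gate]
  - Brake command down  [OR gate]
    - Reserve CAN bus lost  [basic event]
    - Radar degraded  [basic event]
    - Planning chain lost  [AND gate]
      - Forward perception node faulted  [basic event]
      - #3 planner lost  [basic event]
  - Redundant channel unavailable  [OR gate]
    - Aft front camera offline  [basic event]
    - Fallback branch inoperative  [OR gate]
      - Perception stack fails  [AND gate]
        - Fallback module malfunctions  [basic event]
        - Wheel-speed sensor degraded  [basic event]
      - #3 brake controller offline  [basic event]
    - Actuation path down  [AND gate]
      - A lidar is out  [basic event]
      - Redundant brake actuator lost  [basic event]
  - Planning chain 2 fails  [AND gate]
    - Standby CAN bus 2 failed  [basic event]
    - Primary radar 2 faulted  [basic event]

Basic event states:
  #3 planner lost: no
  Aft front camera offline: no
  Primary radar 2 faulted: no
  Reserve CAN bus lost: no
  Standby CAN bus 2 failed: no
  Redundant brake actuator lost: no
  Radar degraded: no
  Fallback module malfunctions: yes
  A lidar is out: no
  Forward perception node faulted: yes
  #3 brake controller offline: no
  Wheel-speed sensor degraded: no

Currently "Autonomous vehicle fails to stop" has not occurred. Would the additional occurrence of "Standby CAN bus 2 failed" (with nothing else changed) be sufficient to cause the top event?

Counterfactual: set "Standby CAN bus 2 failed" to occurred.
Planning chain lost [AND]: Forward perception node faulted=occurs, #3 planner lost=not → not all inputs occur → does not occur.
Brake command down [OR]: Reserve CAN bus lost=not, Radar degraded=not, Planning chain lost=not → no input occurs → does not occur.
Perception stack fails [AND]: Fallback module malfunctions=occurs, Wheel-speed sensor degraded=not → not all inputs occur → does not occur.
Fallback branch inoperative [OR]: Perception stack fails=not, #3 brake controller offline=not → no input occurs → does not occur.
Actuation path down [AND]: A lidar is out=not, Redundant brake actuator lost=not → not all inputs occur → does not occur.
Redundant channel unavailable [OR]: Aft front camera offline=not, Fallback branch inoperative=not, Actuation path down=not → no input occurs → does not occur.
Planning chain 2 fails [AND]: Standby CAN bus 2 failed=occurs, Primary radar 2 faulted=not → not all inputs occur → does not occur.
Autonomous vehicle fails to stop [OR]: Brake command down=not, Redundant channel unavailable=not, Planning chain 2 fails=not → no input occurs → does not occur.

No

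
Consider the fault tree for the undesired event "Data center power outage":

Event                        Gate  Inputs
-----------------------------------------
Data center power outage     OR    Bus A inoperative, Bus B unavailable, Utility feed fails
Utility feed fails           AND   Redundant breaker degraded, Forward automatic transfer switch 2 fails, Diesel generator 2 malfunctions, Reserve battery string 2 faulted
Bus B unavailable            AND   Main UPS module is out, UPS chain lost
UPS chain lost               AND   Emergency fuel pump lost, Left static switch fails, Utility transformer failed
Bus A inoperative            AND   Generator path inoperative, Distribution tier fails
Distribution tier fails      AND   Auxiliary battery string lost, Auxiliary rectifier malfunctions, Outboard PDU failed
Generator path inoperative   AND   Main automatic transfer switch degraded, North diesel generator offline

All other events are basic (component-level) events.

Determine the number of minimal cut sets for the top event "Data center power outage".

Generator path inoperative [AND]: one cut set from each child combined → 1 × 1 = 1 cut set(s).
Distribution tier fails [AND]: one cut set from each child combined → 1 × 1 × 1 = 1 cut set(s).
Bus A inoperative [AND]: one cut set from each child combined → 1 × 1 = 1 cut set(s).
UPS chain lost [AND]: one cut set from each child combined → 1 × 1 × 1 = 1 cut set(s).
Bus B unavailable [AND]: one cut set from each child combined → 1 × 1 = 1 cut set(s).
Utility feed fails [AND]: one cut set from each child combined → 1 × 1 × 1 × 1 = 1 cut set(s).
Data center power outage [OR]: union of children's cut sets → 3 cut set(s).
Minimal cut sets: {Auxiliary battery string lost, Auxiliary rectifier malfunctions, Main automatic transfer switch degraded, North diesel generator offline, Outboard PDU failed}; {Emergency fuel pump lost, Left static switch fails, Main UPS module is out, Utility transformer failed}; {Diesel generator 2 malfunctions, Forward automatic transfer switch 2 fails, Redundant breaker degraded, Reserve battery string 2 faulted}.

3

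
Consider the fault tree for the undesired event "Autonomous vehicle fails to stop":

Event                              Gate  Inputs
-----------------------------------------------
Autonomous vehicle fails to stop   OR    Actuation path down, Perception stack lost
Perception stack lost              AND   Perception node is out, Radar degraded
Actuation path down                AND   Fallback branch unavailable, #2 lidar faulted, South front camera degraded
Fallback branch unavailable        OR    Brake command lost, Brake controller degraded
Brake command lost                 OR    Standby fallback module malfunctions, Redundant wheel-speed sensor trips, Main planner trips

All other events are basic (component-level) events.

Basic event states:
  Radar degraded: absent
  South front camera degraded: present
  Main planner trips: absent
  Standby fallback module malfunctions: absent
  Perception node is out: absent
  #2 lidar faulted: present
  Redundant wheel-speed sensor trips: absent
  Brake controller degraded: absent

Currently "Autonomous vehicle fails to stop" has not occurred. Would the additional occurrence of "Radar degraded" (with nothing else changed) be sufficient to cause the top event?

Counterfactual: set "Radar degraded" to occurred.
Brake command lost [OR]: Standby fallback module malfunctions=not, Redundant wheel-speed sensor trips=not, Main planner trips=not → no input occurs → does not occur.
Fallback branch unavailable [OR]: Brake command lost=not, Brake controller degraded=not → no input occurs → does not occur.
Actuation path down [AND]: Fallback branch unavailable=not, #2 lidar faulted=occurs, South front camera degraded=occurs → not all inputs occur → does not occur.
Perception stack lost [AND]: Perception node is out=not, Radar degraded=occurs → not all inputs occur → does not occur.
Autonomous vehicle fails to stop [OR]: Actuation path down=not, Perception stack lost=not → no input occurs → does not occur.

No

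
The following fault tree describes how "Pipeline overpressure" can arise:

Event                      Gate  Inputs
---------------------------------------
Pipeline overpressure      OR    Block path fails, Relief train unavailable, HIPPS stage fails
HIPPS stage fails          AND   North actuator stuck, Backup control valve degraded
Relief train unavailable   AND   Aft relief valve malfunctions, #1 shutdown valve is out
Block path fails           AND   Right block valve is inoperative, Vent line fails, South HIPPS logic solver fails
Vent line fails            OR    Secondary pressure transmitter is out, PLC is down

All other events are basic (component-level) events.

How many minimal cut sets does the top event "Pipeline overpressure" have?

Vent line fails [OR]: union of children's cut sets → 2 cut set(s).
Block path fails [AND]: one cut set from each child combined → 1 × 2 × 1 = 2 cut set(s).
Relief train unavailable [AND]: one cut set from each child combined → 1 × 1 = 1 cut set(s).
HIPPS stage fails [AND]: one cut set from each child combined → 1 × 1 = 1 cut set(s).
Pipeline overpressure [OR]: union of children's cut sets → 4 cut set(s).
Minimal cut sets: {Right block valve is inoperative, Secondary pressure transmitter is out, South HIPPS logic solver fails}; {PLC is down, Right block valve is inoperative, South HIPPS logic solver fails}; {#1 shutdown valve is out, Aft relief valve malfunctions}; {Backup control valve degraded, North actuator stuck}.

4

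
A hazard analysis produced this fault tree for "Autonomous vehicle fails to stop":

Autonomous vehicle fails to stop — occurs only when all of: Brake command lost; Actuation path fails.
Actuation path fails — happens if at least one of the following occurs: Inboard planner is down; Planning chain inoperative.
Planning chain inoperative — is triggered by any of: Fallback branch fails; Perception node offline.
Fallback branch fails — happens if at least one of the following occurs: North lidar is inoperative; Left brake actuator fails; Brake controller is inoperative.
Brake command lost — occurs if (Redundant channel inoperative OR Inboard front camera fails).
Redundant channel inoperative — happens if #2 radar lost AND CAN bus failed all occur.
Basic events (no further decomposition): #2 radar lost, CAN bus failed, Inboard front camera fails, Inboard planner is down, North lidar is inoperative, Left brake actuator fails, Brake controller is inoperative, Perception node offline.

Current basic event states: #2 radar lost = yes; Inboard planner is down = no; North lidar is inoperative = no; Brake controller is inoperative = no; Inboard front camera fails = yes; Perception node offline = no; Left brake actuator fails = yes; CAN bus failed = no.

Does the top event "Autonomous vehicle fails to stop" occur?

Yes

Redundant channel inoperative [AND]: #2 radar lost=occurs, CAN bus failed=not → not all inputs occur → does not occur.
Brake command lost [OR]: Redundant channel inoperative=not, Inboard front camera fails=occurs → at least one input occurs → occurs.
Fallback branch fails [OR]: North lidar is inoperative=not, Left brake actuator fails=occurs, Brake controller is inoperative=not → at least one input occurs → occurs.
Planning chain inoperative [OR]: Fallback branch fails=occurs, Perception node offline=not → at least one input occurs → occurs.
Actuation path fails [OR]: Inboard planner is down=not, Planning chain inoperative=occurs → at least one input occurs → occurs.
Autonomous vehicle fails to stop [AND]: Brake command lost=occurs, Actuation path fails=occurs → all inputs occur → occurs.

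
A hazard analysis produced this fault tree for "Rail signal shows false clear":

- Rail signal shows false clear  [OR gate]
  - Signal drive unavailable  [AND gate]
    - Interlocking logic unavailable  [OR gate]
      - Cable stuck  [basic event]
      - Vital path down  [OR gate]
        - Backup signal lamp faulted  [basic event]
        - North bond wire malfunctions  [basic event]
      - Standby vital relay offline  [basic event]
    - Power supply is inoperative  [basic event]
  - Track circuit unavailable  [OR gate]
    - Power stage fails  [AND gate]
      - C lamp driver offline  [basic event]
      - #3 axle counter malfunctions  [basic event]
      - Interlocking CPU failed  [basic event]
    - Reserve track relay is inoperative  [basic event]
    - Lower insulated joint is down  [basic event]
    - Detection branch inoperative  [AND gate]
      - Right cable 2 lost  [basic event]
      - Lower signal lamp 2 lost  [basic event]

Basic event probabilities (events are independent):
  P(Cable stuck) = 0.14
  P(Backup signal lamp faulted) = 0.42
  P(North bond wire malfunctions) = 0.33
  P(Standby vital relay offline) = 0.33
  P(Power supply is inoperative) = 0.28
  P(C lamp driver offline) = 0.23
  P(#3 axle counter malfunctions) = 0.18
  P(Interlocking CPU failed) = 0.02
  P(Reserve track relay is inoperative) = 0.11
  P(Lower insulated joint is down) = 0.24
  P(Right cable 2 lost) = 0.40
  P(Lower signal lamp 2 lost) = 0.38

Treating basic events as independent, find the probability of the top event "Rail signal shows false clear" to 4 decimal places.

P(Vital path down) [OR] = 1 − (1−0.42) × (1−0.33) = 0.611400
P(Interlocking logic unavailable) [OR] = 1 − (1−0.14) × (1−0.611400) × (1−0.33) = 0.776089
P(Signal drive unavailable) [AND] = 0.776089 × 0.28 = 0.217305
P(Power stage fails) [AND] = 0.23 × 0.18 × 0.02 = 0.000828
P(Detection branch inoperative) [AND] = 0.40 × 0.38 = 0.152000
P(Track circuit unavailable) [OR] = 1 − (1−0.000828) × (1−0.11) × (1−0.24) × (1−0.152000) = 0.426888
P(Rail signal shows false clear) [OR] = 1 − (1−0.217305) × (1−0.426888) = 0.551428
Rounded to 4 decimal places: P(Rail signal shows false clear) ≈ 0.5514.

0.5514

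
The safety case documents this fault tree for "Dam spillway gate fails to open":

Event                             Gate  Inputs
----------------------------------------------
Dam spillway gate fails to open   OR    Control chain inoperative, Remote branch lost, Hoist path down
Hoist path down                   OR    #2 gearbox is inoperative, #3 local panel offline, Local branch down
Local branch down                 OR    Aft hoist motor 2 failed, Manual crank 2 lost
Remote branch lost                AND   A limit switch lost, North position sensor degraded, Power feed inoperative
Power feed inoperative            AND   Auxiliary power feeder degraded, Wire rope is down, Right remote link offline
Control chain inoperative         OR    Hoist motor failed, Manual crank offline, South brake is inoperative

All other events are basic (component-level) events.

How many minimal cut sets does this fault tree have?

8

Control chain inoperative [OR]: union of children's cut sets → 3 cut set(s).
Power feed inoperative [AND]: one cut set from each child combined → 1 × 1 × 1 = 1 cut set(s).
Remote branch lost [AND]: one cut set from each child combined → 1 × 1 × 1 = 1 cut set(s).
Local branch down [OR]: union of children's cut sets → 2 cut set(s).
Hoist path down [OR]: union of children's cut sets → 4 cut set(s).
Dam spillway gate fails to open [OR]: union of children's cut sets → 8 cut set(s).
Minimal cut sets: {Hoist motor failed}; {Manual crank offline}; {South brake is inoperative}; {A limit switch lost, Auxiliary power feeder degraded, North position sensor degraded, Right remote link offline, Wire rope is down}; {#2 gearbox is inoperative}; {#3 local panel offline}; {Aft hoist motor 2 failed}; {Manual crank 2 lost}.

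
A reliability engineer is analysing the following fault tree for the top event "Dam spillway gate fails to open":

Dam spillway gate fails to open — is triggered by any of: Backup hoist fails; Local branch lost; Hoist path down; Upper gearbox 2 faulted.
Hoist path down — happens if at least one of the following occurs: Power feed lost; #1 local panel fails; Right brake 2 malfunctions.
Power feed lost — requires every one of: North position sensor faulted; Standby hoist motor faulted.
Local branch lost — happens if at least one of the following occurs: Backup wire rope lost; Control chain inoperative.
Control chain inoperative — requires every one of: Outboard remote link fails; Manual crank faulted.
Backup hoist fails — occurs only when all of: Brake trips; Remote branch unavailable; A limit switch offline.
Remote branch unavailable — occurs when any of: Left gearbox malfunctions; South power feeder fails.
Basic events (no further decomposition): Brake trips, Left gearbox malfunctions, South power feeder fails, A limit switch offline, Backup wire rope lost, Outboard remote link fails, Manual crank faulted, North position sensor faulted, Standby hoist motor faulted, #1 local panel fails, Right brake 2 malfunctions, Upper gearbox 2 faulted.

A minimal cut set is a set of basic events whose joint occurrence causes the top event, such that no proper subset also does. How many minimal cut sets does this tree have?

Remote branch unavailable [OR]: union of children's cut sets → 2 cut set(s).
Backup hoist fails [AND]: one cut set from each child combined → 1 × 2 × 1 = 2 cut set(s).
Control chain inoperative [AND]: one cut set from each child combined → 1 × 1 = 1 cut set(s).
Local branch lost [OR]: union of children's cut sets → 2 cut set(s).
Power feed lost [AND]: one cut set from each child combined → 1 × 1 = 1 cut set(s).
Hoist path down [OR]: union of children's cut sets → 3 cut set(s).
Dam spillway gate fails to open [OR]: union of children's cut sets → 8 cut set(s).
Minimal cut sets: {A limit switch offline, Brake trips, Left gearbox malfunctions}; {A limit switch offline, Brake trips, South power feeder fails}; {Backup wire rope lost}; {Manual crank faulted, Outboard remote link fails}; {North position sensor faulted, Standby hoist motor faulted}; {#1 local panel fails}; {Right brake 2 malfunctions}; {Upper gearbox 2 faulted}.

8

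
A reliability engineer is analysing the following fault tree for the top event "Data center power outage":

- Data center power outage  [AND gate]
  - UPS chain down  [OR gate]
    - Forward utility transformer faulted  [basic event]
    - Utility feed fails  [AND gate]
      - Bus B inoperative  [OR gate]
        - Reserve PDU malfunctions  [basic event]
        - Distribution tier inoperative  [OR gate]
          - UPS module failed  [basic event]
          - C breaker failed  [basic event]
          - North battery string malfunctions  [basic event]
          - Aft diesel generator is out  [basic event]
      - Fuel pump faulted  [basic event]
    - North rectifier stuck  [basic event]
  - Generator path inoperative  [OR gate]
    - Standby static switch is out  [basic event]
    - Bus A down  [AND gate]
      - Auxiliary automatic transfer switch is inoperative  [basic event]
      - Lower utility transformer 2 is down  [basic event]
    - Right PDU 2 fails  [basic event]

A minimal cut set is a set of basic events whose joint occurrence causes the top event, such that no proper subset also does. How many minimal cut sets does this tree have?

21

Distribution tier inoperative [OR]: union of children's cut sets → 4 cut set(s).
Bus B inoperative [OR]: union of children's cut sets → 5 cut set(s).
Utility feed fails [AND]: one cut set from each child combined → 5 × 1 = 5 cut set(s).
UPS chain down [OR]: union of children's cut sets → 7 cut set(s).
Bus A down [AND]: one cut set from each child combined → 1 × 1 = 1 cut set(s).
Generator path inoperative [OR]: union of children's cut sets → 3 cut set(s).
Data center power outage [AND]: one cut set from each child combined → 7 × 3 = 21 cut set(s).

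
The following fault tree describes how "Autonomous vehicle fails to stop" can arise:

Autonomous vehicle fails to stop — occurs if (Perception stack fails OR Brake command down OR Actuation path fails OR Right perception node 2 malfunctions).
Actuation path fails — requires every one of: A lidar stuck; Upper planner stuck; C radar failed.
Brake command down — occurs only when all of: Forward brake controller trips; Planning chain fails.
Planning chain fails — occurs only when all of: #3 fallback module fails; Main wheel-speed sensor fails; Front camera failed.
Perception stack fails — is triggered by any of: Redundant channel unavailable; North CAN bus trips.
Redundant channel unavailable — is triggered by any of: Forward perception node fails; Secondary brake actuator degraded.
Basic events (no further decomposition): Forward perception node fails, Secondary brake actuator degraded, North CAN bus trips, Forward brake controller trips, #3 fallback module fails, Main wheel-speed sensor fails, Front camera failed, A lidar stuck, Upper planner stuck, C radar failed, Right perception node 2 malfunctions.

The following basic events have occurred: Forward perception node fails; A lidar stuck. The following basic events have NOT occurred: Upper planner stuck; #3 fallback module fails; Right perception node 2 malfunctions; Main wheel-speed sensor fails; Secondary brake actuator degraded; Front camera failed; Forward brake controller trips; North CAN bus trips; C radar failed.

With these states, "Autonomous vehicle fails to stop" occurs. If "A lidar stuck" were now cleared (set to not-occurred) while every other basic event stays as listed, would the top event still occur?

Yes

Counterfactual: set "A lidar stuck" to not occurred.
Redundant channel unavailable [OR]: Forward perception node fails=occurs, Secondary brake actuator degraded=not → at least one input occurs → occurs.
Perception stack fails [OR]: Redundant channel unavailable=occurs, North CAN bus trips=not → at least one input occurs → occurs.
Planning chain fails [AND]: #3 fallback module fails=not, Main wheel-speed sensor fails=not, Front camera failed=not → not all inputs occur → does not occur.
Brake command down [AND]: Forward brake controller trips=not, Planning chain fails=not → not all inputs occur → does not occur.
Actuation path fails [AND]: A lidar stuck=not, Upper planner stuck=not, C radar failed=not → not all inputs occur → does not occur.
Autonomous vehicle fails to stop [OR]: Perception stack fails=occurs, Brake command down=not, Actuation path fails=not, Right perception node 2 malfunctions=not → at least one input occurs → occurs.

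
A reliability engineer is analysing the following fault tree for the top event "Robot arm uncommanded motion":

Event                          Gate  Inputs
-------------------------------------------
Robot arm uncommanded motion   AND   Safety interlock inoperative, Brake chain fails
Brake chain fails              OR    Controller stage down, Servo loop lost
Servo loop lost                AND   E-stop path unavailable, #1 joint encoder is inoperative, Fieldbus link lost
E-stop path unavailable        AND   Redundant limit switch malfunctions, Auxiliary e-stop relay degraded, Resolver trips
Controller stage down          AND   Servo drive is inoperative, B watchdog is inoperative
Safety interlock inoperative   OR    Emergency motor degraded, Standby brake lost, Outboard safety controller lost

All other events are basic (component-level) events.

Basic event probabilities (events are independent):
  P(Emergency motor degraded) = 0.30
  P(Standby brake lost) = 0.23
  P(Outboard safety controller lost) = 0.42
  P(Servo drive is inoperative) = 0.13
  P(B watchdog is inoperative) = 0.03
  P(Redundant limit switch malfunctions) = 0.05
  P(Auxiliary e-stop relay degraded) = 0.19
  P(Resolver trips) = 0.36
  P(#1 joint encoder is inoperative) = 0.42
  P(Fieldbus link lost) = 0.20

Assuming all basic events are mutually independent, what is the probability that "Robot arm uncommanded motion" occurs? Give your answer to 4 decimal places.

0.0029

P(Safety interlock inoperative) [OR] = 1 − (1−0.30) × (1−0.23) × (1−0.42) = 0.687380
P(Controller stage down) [AND] = 0.13 × 0.03 = 0.003900
P(E-stop path unavailable) [AND] = 0.05 × 0.19 × 0.36 = 0.003420
P(Servo loop lost) [AND] = 0.003420 × 0.42 × 0.20 = 0.000287
P(Brake chain fails) [OR] = 1 − (1−0.003900) × (1−0.000287) = 0.004186
P(Robot arm uncommanded motion) [AND] = 0.687380 × 0.004186 = 0.002877
Rounded to 4 decimal places: P(Robot arm uncommanded motion) ≈ 0.0029.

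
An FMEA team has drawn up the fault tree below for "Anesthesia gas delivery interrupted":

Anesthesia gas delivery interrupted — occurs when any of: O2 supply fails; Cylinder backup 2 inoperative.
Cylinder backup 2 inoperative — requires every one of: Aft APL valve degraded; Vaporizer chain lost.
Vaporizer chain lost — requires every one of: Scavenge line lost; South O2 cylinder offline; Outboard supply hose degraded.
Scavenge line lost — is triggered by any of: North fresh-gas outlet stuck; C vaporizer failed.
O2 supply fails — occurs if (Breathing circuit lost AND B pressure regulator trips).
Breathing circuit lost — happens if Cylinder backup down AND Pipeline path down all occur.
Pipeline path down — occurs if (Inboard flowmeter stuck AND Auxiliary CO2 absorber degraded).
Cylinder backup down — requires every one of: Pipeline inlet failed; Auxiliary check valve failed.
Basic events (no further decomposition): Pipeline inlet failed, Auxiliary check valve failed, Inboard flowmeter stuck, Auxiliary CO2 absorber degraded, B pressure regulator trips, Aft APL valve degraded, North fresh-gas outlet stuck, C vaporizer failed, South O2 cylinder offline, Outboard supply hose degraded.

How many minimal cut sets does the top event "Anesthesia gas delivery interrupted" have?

Cylinder backup down [AND]: one cut set from each child combined → 1 × 1 = 1 cut set(s).
Pipeline path down [AND]: one cut set from each child combined → 1 × 1 = 1 cut set(s).
Breathing circuit lost [AND]: one cut set from each child combined → 1 × 1 = 1 cut set(s).
O2 supply fails [AND]: one cut set from each child combined → 1 × 1 = 1 cut set(s).
Scavenge line lost [OR]: union of children's cut sets → 2 cut set(s).
Vaporizer chain lost [AND]: one cut set from each child combined → 2 × 1 × 1 = 2 cut set(s).
Cylinder backup 2 inoperative [AND]: one cut set from each child combined → 1 × 2 = 2 cut set(s).
Anesthesia gas delivery interrupted [OR]: union of children's cut sets → 3 cut set(s).
Minimal cut sets: {Auxiliary CO2 absorber degraded, Auxiliary check valve failed, B pressure regulator trips, Inboard flowmeter stuck, Pipeline inlet failed}; {Aft APL valve degraded, North fresh-gas outlet stuck, Outboard supply hose degraded, South O2 cylinder offline}; {Aft APL valve degraded, C vaporizer failed, Outboard supply hose degraded, South O2 cylinder offline}.

3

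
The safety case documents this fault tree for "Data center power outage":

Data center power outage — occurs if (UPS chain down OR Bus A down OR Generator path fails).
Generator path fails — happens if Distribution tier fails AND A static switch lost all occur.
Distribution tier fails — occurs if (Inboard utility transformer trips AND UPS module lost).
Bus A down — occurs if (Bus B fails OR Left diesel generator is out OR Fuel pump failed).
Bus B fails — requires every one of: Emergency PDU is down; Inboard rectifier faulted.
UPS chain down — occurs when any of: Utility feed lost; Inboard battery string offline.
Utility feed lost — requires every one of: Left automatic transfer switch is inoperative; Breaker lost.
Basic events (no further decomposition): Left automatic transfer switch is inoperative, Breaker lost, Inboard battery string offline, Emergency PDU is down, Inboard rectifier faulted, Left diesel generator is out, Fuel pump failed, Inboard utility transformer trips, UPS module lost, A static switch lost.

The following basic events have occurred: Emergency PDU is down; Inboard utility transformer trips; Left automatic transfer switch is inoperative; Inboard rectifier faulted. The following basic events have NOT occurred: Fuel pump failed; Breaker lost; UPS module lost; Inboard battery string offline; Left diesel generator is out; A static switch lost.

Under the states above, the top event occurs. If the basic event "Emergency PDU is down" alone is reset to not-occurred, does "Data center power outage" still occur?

Counterfactual: set "Emergency PDU is down" to not occurred.
Utility feed lost [AND]: Left automatic transfer switch is inoperative=occurs, Breaker lost=not → not all inputs occur → does not occur.
UPS chain down [OR]: Utility feed lost=not, Inboard battery string offline=not → no input occurs → does not occur.
Bus B fails [AND]: Emergency PDU is down=not, Inboard rectifier faulted=occurs → not all inputs occur → does not occur.
Bus A down [OR]: Bus B fails=not, Left diesel generator is out=not, Fuel pump failed=not → no input occurs → does not occur.
Distribution tier fails [AND]: Inboard utility transformer trips=occurs, UPS module lost=not → not all inputs occur → does not occur.
Generator path fails [AND]: Distribution tier fails=not, A static switch lost=not → not all inputs occur → does not occur.
Data center power outage [OR]: UPS chain down=not, Bus A down=not, Generator path fails=not → no input occurs → does not occur.

No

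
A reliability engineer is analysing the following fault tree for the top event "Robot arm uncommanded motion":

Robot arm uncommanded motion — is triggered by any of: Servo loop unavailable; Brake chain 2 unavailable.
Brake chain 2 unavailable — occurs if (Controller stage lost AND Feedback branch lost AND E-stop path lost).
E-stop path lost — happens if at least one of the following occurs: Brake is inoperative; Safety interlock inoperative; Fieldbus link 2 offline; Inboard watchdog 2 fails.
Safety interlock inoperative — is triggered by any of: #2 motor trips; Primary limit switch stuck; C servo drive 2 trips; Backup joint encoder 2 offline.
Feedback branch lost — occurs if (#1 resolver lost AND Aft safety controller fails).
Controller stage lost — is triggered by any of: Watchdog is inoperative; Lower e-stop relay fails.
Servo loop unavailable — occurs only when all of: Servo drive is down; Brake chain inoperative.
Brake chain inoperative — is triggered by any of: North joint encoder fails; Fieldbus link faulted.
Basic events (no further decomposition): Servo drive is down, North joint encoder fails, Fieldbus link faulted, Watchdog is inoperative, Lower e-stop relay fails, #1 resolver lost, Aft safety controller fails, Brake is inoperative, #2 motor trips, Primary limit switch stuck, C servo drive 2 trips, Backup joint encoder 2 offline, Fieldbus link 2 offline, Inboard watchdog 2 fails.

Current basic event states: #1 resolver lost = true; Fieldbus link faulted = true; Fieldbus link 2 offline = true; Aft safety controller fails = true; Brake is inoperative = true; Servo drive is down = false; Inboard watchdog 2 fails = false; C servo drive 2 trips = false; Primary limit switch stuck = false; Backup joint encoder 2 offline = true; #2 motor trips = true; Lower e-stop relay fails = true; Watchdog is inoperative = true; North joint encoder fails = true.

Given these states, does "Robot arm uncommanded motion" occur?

Yes

Brake chain inoperative [OR]: North joint encoder fails=occurs, Fieldbus link faulted=occurs → at least one input occurs → occurs.
Servo loop unavailable [AND]: Servo drive is down=not, Brake chain inoperative=occurs → not all inputs occur → does not occur.
Controller stage lost [OR]: Watchdog is inoperative=occurs, Lower e-stop relay fails=occurs → at least one input occurs → occurs.
Feedback branch lost [AND]: #1 resolver lost=occurs, Aft safety controller fails=occurs → all inputs occur → occurs.
Safety interlock inoperative [OR]: #2 motor trips=occurs, Primary limit switch stuck=not, C servo drive 2 trips=not, Backup joint encoder 2 offline=occurs → at least one input occurs → occurs.
E-stop path lost [OR]: Brake is inoperative=occurs, Safety interlock inoperative=occurs, Fieldbus link 2 offline=occurs, Inboard watchdog 2 fails=not → at least one input occurs → occurs.
Brake chain 2 unavailable [AND]: Controller stage lost=occurs, Feedback branch lost=occurs, E-stop path lost=occurs → all inputs occur → occurs.
Robot arm uncommanded motion [OR]: Servo loop unavailable=not, Brake chain 2 unavailable=occurs → at least one input occurs → occurs.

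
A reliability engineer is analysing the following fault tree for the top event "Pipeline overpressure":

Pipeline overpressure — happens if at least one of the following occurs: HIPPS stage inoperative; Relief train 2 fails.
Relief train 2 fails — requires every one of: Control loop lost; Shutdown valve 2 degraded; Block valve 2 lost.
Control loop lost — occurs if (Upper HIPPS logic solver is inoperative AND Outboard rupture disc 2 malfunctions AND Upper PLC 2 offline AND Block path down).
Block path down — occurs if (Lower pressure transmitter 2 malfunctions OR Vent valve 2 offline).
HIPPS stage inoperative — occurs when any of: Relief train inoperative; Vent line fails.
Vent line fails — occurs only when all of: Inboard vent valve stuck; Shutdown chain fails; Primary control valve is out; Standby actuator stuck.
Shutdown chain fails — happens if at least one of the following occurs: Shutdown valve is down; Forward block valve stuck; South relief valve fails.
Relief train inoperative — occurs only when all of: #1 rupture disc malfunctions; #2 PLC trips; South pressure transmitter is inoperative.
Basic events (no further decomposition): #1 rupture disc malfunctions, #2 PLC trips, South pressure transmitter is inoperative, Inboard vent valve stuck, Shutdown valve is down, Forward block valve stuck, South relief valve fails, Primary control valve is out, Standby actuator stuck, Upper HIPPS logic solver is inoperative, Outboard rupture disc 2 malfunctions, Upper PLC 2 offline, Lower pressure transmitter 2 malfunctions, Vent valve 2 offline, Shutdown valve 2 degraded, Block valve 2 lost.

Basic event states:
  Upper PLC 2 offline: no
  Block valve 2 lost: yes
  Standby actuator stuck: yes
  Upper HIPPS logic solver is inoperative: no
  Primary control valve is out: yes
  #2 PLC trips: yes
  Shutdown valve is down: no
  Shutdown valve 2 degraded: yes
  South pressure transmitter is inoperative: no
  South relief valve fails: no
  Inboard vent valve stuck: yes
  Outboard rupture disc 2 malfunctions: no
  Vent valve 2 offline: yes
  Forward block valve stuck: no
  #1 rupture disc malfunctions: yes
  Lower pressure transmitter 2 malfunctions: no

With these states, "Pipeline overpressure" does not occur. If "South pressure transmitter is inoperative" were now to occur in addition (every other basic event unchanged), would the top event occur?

Yes

Counterfactual: set "South pressure transmitter is inoperative" to occurred.
Relief train inoperative [AND]: #1 rupture disc malfunctions=occurs, #2 PLC trips=occurs, South pressure transmitter is inoperative=occurs → all inputs occur → occurs.
Shutdown chain fails [OR]: Shutdown valve is down=not, Forward block valve stuck=not, South relief valve fails=not → no input occurs → does not occur.
Vent line fails [AND]: Inboard vent valve stuck=occurs, Shutdown chain fails=not, Primary control valve is out=occurs, Standby actuator stuck=occurs → not all inputs occur → does not occur.
HIPPS stage inoperative [OR]: Relief train inoperative=occurs, Vent line fails=not → at least one input occurs → occurs.
Block path down [OR]: Lower pressure transmitter 2 malfunctions=not, Vent valve 2 offline=occurs → at least one input occurs → occurs.
Control loop lost [AND]: Upper HIPPS logic solver is inoperative=not, Outboard rupture disc 2 malfunctions=not, Upper PLC 2 offline=not, Block path down=occurs → not all inputs occur → does not occur.
Relief train 2 fails [AND]: Control loop lost=not, Shutdown valve 2 degraded=occurs, Block valve 2 lost=occurs → not all inputs occur → does not occur.
Pipeline overpressure [OR]: HIPPS stage inoperative=occurs, Relief train 2 fails=not → at least one input occurs → occurs.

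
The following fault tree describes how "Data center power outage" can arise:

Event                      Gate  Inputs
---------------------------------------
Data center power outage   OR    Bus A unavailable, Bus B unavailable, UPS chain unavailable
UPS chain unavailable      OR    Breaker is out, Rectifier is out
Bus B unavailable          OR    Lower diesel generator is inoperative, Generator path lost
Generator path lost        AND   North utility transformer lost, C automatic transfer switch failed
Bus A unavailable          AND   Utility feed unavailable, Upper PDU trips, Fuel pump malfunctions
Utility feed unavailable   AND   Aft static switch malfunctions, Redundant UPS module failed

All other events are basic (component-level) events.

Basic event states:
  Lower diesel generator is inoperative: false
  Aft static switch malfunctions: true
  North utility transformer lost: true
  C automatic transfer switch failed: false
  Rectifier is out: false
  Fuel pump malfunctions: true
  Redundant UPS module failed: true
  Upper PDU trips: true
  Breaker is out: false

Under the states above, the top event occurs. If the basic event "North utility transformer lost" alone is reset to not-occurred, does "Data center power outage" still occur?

Counterfactual: set "North utility transformer lost" to not occurred.
Utility feed unavailable [AND]: Aft static switch malfunctions=occurs, Redundant UPS module failed=occurs → all inputs occur → occurs.
Bus A unavailable [AND]: Utility feed unavailable=occurs, Upper PDU trips=occurs, Fuel pump malfunctions=occurs → all inputs occur → occurs.
Generator path lost [AND]: North utility transformer lost=not, C automatic transfer switch failed=not → not all inputs occur → does not occur.
Bus B unavailable [OR]: Lower diesel generator is inoperative=not, Generator path lost=not → no input occurs → does not occur.
UPS chain unavailable [OR]: Breaker is out=not, Rectifier is out=not → no input occurs → does not occur.
Data center power outage [OR]: Bus A unavailable=occurs, Bus B unavailable=not, UPS chain unavailable=not → at least one input occurs → occurs.

Yes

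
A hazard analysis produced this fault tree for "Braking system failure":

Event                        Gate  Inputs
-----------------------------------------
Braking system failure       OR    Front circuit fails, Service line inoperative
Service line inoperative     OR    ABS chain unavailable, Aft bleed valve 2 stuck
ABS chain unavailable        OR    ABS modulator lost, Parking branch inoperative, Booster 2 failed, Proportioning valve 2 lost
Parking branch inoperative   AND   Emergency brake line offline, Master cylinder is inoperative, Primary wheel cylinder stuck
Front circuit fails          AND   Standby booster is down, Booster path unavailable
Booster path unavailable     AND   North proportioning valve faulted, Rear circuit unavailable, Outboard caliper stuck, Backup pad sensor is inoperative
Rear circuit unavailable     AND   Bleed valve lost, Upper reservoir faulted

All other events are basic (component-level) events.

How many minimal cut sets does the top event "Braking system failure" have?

6

Rear circuit unavailable [AND]: one cut set from each child combined → 1 × 1 = 1 cut set(s).
Booster path unavailable [AND]: one cut set from each child combined → 1 × 1 × 1 × 1 = 1 cut set(s).
Front circuit fails [AND]: one cut set from each child combined → 1 × 1 = 1 cut set(s).
Parking branch inoperative [AND]: one cut set from each child combined → 1 × 1 × 1 = 1 cut set(s).
ABS chain unavailable [OR]: union of children's cut sets → 4 cut set(s).
Service line inoperative [OR]: union of children's cut sets → 5 cut set(s).
Braking system failure [OR]: union of children's cut sets → 6 cut set(s).
Minimal cut sets: {Backup pad sensor is inoperative, Bleed valve lost, North proportioning valve faulted, Outboard caliper stuck, Standby booster is down, Upper reservoir faulted}; {ABS modulator lost}; {Emergency brake line offline, Master cylinder is inoperative, Primary wheel cylinder stuck}; {Booster 2 failed}; {Proportioning valve 2 lost}; {Aft bleed valve 2 stuck}.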